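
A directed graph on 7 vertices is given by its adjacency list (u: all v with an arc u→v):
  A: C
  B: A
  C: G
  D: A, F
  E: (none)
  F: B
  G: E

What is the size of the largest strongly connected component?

{C} is an SCC by itself.
{B} is an SCC by itself.
{E} is an SCC by itself.
{G} is an SCC by itself.
{F} is an SCC by itself.
(and 2 more singleton SCCs)
The largest has 1 vertex.

1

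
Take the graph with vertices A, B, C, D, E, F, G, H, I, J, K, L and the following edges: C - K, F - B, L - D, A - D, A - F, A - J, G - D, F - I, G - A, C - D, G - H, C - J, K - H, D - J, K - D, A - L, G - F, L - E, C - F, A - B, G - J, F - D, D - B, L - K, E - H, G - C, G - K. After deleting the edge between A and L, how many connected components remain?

1

A and L are still connected via A-D-L, so the component count stays at 1.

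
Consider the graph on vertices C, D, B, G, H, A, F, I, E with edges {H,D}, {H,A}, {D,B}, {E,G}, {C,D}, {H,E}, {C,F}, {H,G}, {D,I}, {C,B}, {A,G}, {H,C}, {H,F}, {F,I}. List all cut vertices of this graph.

Removing H increases the component count from 1 to 2, so H is a cut vertex.
By contrast removing A leaves 1 component; it is not a cut vertex. No other vertex is a cut vertex either.

H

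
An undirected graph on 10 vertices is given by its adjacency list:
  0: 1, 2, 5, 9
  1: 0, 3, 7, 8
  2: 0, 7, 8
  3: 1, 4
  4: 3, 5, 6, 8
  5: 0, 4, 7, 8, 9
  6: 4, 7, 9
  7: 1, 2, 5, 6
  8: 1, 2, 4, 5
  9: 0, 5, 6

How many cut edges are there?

0

The edges on the cycle 1-8-4-3-1 are not bridges since each lies on that cycle.
Every edge lies on some cycle, so there are no bridges.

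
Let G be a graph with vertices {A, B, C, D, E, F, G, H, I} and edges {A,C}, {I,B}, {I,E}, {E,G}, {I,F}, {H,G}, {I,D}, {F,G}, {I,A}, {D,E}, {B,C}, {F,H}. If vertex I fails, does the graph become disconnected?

Yes

Deleting I raises the number of components from 1 to 2, so I is a cut vertex.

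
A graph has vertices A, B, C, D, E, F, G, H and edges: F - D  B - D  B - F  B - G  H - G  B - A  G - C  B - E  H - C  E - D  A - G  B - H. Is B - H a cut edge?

No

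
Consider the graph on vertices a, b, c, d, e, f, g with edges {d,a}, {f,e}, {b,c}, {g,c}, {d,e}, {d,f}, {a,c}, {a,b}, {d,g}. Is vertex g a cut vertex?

No

Deleting g leaves 1 component (was 1) (its neighbors c, d remain connected to each other), so g is not a cut vertex.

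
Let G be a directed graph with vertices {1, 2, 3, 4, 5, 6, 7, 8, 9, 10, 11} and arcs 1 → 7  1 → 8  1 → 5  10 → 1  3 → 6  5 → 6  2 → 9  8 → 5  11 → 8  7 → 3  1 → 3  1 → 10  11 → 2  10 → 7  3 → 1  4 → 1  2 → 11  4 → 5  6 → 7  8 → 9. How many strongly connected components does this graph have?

{1, 3, 5, 6, 7, 8, 10} are all mutually reachable — one SCC of size 7.
{2, 11} are all mutually reachable — one SCC of size 2.
{9} is an SCC by itself.
{4} is an SCC by itself.
That gives 4 strongly connected components.

4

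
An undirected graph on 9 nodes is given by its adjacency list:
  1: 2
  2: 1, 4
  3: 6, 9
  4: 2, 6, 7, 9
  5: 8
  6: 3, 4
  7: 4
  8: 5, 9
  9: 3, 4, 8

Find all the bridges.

1-2, 2-4, 4-7, 5-8, 8-9

The edges on the cycle 6-4-9-3-6 are not bridges since each lies on that cycle.
But removing 8-5 disconnects 8 from 5; removing 9-8 disconnects 9 from 8; removing 7-4 disconnects 7 from 4; removing 4-2 disconnects 4 from 2 — these are bridges.
In total 5 edges are bridges.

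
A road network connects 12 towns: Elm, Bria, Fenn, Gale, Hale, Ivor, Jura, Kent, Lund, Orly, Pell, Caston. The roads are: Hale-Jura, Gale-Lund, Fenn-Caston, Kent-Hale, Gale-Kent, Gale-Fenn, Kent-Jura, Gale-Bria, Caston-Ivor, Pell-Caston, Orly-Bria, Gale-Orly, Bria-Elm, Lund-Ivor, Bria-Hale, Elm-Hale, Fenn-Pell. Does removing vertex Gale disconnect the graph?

Yes

Deleting Gale raises the number of components from 1 to 2, so Gale is a cut vertex.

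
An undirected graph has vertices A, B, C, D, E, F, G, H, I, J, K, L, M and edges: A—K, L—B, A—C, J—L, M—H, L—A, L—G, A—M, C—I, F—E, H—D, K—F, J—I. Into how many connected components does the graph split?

1

Starting from A we can reach A, B, C, D, E, F, G, H, I, J, K, L, M. That is one component of size 13.
Total: 1 component.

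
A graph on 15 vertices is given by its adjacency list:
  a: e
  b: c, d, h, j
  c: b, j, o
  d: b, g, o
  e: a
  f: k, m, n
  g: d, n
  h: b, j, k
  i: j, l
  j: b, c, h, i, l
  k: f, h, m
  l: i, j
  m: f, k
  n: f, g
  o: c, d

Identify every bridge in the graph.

a-e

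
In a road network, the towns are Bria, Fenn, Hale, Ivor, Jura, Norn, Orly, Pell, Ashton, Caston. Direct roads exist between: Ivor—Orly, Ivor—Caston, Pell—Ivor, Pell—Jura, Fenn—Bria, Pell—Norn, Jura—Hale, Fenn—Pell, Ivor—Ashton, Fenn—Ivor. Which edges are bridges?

The edges on the cycle Fenn-Pell-Ivor-Fenn are not bridges since each lies on that cycle.
But removing Ashton—Ivor disconnects Ashton from Ivor; removing Pell—Norn disconnects Pell from Norn; removing Fenn—Bria disconnects Fenn from Bria; removing Jura—Hale disconnects Jura from Hale — these are bridges.
In total 7 edges are bridges.

Ashton-Ivor, Bria-Fenn, Caston-Ivor, Hale-Jura, Ivor-Orly, Jura-Pell, Norn-Pell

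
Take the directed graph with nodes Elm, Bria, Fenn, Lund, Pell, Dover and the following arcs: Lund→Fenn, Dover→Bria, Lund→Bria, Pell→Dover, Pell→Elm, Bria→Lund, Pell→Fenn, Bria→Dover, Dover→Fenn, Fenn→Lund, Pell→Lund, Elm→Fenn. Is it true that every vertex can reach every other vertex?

No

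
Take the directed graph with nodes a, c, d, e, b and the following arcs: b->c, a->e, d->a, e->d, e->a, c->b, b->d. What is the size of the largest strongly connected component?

3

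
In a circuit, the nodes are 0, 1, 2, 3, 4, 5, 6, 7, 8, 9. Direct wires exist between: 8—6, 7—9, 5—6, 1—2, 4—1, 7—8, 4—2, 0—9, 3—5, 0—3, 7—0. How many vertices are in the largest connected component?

7

Starting from 1 we can reach 1, 2, 4. That is one component of size 3.
Starting from 0 we can reach 0, 3, 5, 6, 7, 8, 9. That is one component of size 7.
The largest has 7 vertices.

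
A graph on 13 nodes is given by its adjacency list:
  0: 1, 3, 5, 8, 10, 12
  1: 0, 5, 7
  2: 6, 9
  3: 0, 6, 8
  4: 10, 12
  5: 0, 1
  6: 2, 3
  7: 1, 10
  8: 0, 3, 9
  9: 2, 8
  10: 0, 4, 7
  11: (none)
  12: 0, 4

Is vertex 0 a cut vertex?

Yes

Deleting 0 raises the number of components from 2 to 3, so 0 is a cut vertex.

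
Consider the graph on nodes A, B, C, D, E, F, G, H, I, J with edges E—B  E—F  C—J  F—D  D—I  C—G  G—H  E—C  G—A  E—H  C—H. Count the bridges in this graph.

6

The edges on the cycle C-G-H-C are not bridges since each lies on that cycle.
But removing C—J disconnects C from J; removing D—I disconnects D from I; removing A—G disconnects A from G; removing E—F disconnects E from F — these are bridges.
In total 6 edges are bridges.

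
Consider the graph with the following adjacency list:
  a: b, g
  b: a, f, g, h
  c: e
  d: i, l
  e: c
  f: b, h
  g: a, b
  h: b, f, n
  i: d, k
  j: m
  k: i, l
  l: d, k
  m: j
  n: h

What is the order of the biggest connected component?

6

Starting from j we can reach j, m. That is one component of size 2.
Starting from c we can reach c, e. That is one component of size 2.
Starting from d we can reach d, i, k, l. That is one component of size 4.
Starting from a we can reach a, b, f, g, h, n. That is one component of size 6.
The largest has 6 vertices.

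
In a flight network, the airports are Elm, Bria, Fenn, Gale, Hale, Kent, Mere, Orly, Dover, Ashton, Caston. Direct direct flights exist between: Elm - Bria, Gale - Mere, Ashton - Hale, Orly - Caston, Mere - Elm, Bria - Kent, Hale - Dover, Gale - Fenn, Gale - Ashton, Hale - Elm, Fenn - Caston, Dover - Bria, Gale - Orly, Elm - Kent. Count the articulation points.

1

Removing Gale increases the component count from 1 to 2, so Gale is a cut vertex.
By contrast removing Ashton leaves 1 component; it is not a cut vertex. No other vertex is a cut vertex either.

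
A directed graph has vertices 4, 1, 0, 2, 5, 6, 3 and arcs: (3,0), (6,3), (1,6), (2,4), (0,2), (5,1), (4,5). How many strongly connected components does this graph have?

1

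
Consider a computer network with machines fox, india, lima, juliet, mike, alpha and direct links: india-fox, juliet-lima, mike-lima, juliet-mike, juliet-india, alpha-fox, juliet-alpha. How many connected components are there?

Starting from fox we can reach fox, lima, mike, alpha, india, juliet. That is one component of size 6.
Total: 1 component.

1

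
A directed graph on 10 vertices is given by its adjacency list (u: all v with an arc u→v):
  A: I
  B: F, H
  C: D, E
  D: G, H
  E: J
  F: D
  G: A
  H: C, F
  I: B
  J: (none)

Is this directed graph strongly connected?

No

There is no directed path from E to D, so the graph is not strongly connected.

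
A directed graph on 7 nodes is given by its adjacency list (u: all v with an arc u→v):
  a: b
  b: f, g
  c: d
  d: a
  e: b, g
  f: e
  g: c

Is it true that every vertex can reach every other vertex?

From c we can reach every vertex (a, b, c, d, e, f, g), and every vertex can reach c (a, b, c, d, e, f, g). So the whole graph is one strongly connected component.

Yes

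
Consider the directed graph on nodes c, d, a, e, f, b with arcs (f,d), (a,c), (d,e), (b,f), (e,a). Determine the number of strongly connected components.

{c} is an SCC by itself.
{b} is an SCC by itself.
{e} is an SCC by itself.
{a} is an SCC by itself.
{d} is an SCC by itself.
(and 1 more singleton SCC)
That gives 6 strongly connected components.

6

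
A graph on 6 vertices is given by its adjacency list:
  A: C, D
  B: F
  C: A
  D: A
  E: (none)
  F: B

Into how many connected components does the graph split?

3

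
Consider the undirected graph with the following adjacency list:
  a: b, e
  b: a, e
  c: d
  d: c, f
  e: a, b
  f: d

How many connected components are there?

Starting from a we can reach a, b, e. That is one component of size 3.
Starting from c we can reach c, d, f. That is one component of size 3.
Total: 2 components.

2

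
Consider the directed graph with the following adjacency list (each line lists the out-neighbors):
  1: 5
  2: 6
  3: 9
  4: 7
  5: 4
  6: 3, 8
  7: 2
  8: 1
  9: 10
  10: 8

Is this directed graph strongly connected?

Yes

From 5 we can reach every vertex (1, 2, 3, 4, 5, 6, 7, 8, 9, 10), and every vertex can reach 5 (1, 2, 3, 4, 5, 6, 7, 8, 9, 10). So the whole graph is one strongly connected component.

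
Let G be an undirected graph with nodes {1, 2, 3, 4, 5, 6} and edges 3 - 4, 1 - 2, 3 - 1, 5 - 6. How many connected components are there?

2

Starting from 5 we can reach 5, 6. That is one component of size 2.
Starting from 1 we can reach 1, 2, 3, 4. That is one component of size 4.
Total: 2 components.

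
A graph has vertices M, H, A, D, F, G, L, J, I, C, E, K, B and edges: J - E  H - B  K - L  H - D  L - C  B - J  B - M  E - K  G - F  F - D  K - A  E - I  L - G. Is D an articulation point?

Deleting D leaves 1 component (was 1) (its neighbors F, H remain connected to each other), so D is not a cut vertex.

No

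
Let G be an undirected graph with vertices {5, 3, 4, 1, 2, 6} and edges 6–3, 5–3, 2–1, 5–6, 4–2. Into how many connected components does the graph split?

2

Starting from 1 we can reach 1, 2, 4. That is one component of size 3.
Starting from 3 we can reach 3, 5, 6. That is one component of size 3.
Total: 2 components.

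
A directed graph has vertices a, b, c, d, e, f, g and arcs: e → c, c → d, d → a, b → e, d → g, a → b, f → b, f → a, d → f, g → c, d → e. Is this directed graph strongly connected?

Yes

From e we can reach every vertex (a, b, c, d, e, f, g), and every vertex can reach e (a, b, c, d, e, f, g). So the whole graph is one strongly connected component.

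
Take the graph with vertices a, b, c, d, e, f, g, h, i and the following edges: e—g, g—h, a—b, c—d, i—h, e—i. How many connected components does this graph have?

f is isolated — a component by itself.
Starting from c we can reach c, d. That is one component of size 2.
Starting from a we can reach a, b. That is one component of size 2.
Starting from e we can reach e, g, h, i. That is one component of size 4.
Total: 4 components.

4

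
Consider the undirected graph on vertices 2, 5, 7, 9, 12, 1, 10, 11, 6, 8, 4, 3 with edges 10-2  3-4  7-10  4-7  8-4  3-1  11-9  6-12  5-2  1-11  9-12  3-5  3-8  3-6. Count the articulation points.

1

Removing 3 increases the component count from 1 to 2, so 3 is a cut vertex.
By contrast removing 10 leaves 1 component; it is not a cut vertex. No other vertex is a cut vertex either.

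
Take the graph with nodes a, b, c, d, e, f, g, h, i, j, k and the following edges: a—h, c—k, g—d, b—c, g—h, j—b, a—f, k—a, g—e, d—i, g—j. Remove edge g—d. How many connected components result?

2

Before removal there is 1 component.
g—d is a bridge — removing it separates g's side from d's side.
After removal: 2 components.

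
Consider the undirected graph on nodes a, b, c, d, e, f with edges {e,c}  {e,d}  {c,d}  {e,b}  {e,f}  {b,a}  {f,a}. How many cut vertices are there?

1

Removing e increases the component count from 1 to 2, so e is a cut vertex.
By contrast removing c leaves 1 component; it is not a cut vertex. No other vertex is a cut vertex either.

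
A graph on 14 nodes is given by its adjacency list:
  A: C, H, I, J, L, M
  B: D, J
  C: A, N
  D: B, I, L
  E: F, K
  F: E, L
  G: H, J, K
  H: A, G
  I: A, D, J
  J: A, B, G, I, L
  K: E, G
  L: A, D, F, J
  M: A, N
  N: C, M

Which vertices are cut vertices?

Removing A increases the component count from 1 to 2, so A is a cut vertex.
By contrast removing E leaves 1 component; it is not a cut vertex. No other vertex is a cut vertex either.

A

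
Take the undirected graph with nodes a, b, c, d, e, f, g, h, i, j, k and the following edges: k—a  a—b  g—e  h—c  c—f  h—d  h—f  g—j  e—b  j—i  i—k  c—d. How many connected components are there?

2

Starting from c we can reach c, d, f, h. That is one component of size 4.
Starting from a we can reach a, b, e, g, i, j, k. That is one component of size 7.
Total: 2 components.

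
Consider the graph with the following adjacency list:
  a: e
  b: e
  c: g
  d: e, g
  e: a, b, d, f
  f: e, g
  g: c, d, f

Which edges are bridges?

The edges on the cycle g-d-e-f-g are not bridges since each lies on that cycle.
But removing e-b disconnects e from b; removing e-a disconnects e from a; removing g-c disconnects g from c — these are bridges.

a-e, b-e, c-g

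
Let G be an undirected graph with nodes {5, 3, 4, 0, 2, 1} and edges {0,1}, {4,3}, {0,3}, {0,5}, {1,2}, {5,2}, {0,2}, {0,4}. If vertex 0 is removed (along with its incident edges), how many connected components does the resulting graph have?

With 0 gone, the remaining components are: {3, 4}; {1, 2, 5}.
That is 2 components.

2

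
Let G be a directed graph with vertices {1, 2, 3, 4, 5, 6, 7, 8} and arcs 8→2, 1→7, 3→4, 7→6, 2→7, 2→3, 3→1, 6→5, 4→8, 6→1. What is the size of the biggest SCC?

4

{2, 3, 4, 8} are all mutually reachable — one SCC of size 4.
{1, 6, 7} are all mutually reachable — one SCC of size 3.
{5} is an SCC by itself.
The largest has 4 vertices.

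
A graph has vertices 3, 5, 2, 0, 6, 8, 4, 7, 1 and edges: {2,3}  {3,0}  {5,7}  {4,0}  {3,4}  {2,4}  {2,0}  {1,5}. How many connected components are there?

4

6 is isolated — a component by itself.
8 is isolated — a component by itself.
Starting from 1 we can reach 1, 5, 7. That is one component of size 3.
Starting from 0 we can reach 0, 2, 3, 4. That is one component of size 4.
Total: 4 components.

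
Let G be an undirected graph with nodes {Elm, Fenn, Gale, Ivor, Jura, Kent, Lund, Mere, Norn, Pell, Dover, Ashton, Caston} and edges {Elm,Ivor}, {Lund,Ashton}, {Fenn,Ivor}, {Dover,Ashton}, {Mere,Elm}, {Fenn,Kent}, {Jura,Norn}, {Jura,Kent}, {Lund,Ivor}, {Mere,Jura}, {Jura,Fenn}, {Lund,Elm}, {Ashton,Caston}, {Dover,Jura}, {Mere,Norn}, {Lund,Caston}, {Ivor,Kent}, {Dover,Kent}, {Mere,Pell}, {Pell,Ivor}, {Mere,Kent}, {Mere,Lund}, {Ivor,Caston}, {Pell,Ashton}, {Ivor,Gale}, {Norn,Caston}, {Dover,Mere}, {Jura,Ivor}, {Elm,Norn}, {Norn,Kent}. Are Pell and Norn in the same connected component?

From Pell we can reach Elm, Fenn, Gale, Ivor, Jura, Kent, Lund, Mere, Norn, Pell, Dover, Ashton, Caston, which includes Norn.

Yes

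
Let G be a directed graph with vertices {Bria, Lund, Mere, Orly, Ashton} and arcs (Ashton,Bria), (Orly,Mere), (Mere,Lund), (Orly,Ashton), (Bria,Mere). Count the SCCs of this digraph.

5

{Bria} is an SCC by itself.
{Orly} is an SCC by itself.
{Lund} is an SCC by itself.
{Ashton} is an SCC by itself.
{Mere} is an SCC by itself.
That gives 5 strongly connected components.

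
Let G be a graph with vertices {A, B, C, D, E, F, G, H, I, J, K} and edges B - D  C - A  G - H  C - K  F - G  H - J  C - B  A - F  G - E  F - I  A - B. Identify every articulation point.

A, B, C, F, G, H

Removing A increases the component count from 1 to 2, so A is a cut vertex.
Removing B increases the component count from 1 to 2, so B is a cut vertex.
Removing C increases the component count from 1 to 2, so C is a cut vertex.
Likewise F, G, H are cut vertices.
By contrast removing J leaves 1 component; it is not a cut vertex. No other vertex is a cut vertex either.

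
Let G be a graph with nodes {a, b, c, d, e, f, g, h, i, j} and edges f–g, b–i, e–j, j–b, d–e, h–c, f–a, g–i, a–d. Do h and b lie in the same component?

No

The component containing h is {c, h}, and b is not in it.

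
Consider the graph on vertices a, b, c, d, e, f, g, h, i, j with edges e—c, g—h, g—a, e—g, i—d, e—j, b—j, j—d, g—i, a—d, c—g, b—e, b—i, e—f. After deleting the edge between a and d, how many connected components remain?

1

a and d are still connected via a-g-i-d, so the component count stays at 1.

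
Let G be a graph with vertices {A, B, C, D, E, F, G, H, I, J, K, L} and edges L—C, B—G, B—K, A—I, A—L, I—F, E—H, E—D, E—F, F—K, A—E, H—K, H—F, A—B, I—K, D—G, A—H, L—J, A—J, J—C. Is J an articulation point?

Deleting J leaves 1 component (was 1) (its neighbors A, C, L remain connected to each other), so J is not a cut vertex.

No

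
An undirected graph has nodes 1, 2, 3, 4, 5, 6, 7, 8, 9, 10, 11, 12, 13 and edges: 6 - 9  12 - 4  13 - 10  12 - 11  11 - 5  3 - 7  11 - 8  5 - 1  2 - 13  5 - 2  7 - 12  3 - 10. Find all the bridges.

The edges on the cycle 3-7-12-11-5-2-13-10-3 are not bridges since each lies on that cycle.
But removing 1 - 5 disconnects 1 from 5; removing 6 - 9 disconnects 6 from 9; removing 12 - 4 disconnects 12 from 4; removing 8 - 11 disconnects 8 from 11 — these are bridges.

1-5, 11-8, 12-4, 6-9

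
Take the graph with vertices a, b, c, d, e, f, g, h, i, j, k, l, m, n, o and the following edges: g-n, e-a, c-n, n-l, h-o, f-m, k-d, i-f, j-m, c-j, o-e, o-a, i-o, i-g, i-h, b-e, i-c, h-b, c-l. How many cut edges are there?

The edges on the cycle i-g-n-l-c-i are not bridges since each lies on that cycle.
But removing k-d disconnects k from d — this is a bridge.

1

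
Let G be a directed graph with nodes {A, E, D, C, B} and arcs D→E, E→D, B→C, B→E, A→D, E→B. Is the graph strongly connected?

There is no directed path from E to A, so the graph is not strongly connected.

No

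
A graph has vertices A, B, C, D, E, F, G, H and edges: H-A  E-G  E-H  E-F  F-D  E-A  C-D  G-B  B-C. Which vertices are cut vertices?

Removing E increases the component count from 1 to 2, so E is a cut vertex.
By contrast removing B leaves 1 component; it is not a cut vertex. No other vertex is a cut vertex either.

E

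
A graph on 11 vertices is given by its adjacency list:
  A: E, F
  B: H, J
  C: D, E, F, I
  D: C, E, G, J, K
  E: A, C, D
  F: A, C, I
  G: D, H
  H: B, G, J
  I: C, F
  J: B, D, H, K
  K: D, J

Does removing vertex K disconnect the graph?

Deleting K leaves 1 component (was 1) (its neighbors D, J remain connected to each other), so K is not a cut vertex.

No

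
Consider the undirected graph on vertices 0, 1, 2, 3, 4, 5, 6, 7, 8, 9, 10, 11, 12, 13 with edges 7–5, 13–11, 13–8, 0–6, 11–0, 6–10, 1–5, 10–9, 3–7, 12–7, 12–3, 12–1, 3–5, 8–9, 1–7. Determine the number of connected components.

4

2 is isolated — a component by itself.
4 is isolated — a component by itself.
Starting from 1 we can reach 1, 3, 5, 7, 12. That is one component of size 5.
Starting from 0 we can reach 0, 6, 8, 9, 10, 11, 13. That is one component of size 7.
Total: 4 components.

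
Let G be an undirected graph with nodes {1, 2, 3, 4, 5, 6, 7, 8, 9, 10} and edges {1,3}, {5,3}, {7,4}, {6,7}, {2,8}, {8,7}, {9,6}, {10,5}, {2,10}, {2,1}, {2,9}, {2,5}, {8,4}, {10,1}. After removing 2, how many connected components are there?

2

With 2 gone, the remaining components are: {1, 3, 5, 10}; {4, 6, 7, 8, 9}.
That is 2 components.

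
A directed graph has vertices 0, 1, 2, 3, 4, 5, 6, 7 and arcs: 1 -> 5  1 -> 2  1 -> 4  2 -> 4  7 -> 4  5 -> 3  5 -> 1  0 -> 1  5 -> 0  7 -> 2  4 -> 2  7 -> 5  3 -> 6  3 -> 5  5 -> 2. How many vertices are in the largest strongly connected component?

4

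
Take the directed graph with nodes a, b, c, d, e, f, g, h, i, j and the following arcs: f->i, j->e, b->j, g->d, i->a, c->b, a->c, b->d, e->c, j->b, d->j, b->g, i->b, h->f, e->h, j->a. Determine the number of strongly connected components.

1

{a, b, c, d, e, f, g, h, i, j} are all mutually reachable — one SCC of size 10.
That gives 1 strongly connected component.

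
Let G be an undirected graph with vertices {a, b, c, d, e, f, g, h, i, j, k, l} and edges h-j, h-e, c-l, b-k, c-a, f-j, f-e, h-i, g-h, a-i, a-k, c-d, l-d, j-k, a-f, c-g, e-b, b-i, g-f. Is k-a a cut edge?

No

After removing k-a, the path k-j-f-a still connects them, so the edge is not a bridge.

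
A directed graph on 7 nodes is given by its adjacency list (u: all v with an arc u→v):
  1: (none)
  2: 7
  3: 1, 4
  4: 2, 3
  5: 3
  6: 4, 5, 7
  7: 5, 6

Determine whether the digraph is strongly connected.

There is no directed path from 1 to 6, so the graph is not strongly connected.

No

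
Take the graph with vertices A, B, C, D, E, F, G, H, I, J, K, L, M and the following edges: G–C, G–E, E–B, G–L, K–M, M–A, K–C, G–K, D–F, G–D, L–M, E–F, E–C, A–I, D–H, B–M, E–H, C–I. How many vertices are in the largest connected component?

J is isolated — a component by itself.
Starting from A we can reach A, B, C, D, E, F, G, H, I, K, L, M. That is one component of size 12.
The largest has 12 vertices.

12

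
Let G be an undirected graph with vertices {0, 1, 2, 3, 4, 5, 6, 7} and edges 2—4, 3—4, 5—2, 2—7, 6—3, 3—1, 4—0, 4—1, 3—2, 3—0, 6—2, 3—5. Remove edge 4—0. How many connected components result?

1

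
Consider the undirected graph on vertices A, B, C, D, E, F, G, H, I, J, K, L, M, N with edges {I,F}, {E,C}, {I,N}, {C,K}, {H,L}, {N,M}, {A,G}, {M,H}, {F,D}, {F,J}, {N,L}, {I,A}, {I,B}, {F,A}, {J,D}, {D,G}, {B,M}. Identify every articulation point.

C, I

Removing C increases the component count from 2 to 3, so C is a cut vertex.
Removing I increases the component count from 2 to 3, so I is a cut vertex.
By contrast removing A leaves 2 components; it is not a cut vertex. No other vertex is a cut vertex either.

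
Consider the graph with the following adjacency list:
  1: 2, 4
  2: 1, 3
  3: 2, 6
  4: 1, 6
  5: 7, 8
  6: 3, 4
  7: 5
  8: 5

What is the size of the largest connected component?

Starting from 5 we can reach 5, 7, 8. That is one component of size 3.
Starting from 1 we can reach 1, 2, 3, 4, 6. That is one component of size 5.
The largest has 5 vertices.

5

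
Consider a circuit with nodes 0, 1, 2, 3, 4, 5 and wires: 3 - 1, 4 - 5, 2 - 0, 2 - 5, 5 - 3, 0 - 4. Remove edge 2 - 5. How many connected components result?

2 and 5 are still connected via 2-0-4-5, so the component count stays at 1.

1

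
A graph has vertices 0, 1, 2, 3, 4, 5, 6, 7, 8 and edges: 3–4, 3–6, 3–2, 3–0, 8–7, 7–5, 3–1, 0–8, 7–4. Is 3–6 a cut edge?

Yes

Removing 3–6 leaves no path between 3 and 6: the component count goes from 1 to 2. So it is a bridge.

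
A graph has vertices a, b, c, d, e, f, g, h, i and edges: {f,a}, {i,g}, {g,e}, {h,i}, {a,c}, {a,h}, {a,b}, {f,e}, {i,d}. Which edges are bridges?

The edges on the cycle f-a-h-i-g-e-f are not bridges since each lies on that cycle.
But removing b–a disconnects b from a; removing a–c disconnects a from c; removing i–d disconnects i from d — these are bridges.

a-b, a-c, d-i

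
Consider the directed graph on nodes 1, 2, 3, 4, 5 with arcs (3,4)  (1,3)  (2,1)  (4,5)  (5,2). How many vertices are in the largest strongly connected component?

{1, 2, 3, 4, 5} are all mutually reachable — one SCC of size 5.
The largest has 5 vertices.

5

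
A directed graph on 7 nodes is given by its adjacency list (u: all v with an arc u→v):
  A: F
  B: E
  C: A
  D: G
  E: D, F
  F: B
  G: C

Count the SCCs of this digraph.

1

{A, B, C, D, E, F, G} are all mutually reachable — one SCC of size 7.
That gives 1 strongly connected component.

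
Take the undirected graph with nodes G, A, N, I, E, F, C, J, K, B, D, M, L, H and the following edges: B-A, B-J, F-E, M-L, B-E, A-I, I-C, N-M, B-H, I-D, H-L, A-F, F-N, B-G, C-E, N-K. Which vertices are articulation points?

B, I, N

Removing B increases the component count from 1 to 3, so B is a cut vertex.
Removing I increases the component count from 1 to 2, so I is a cut vertex.
Removing N increases the component count from 1 to 2, so N is a cut vertex.
By contrast removing F leaves 1 component; it is not a cut vertex. No other vertex is a cut vertex either.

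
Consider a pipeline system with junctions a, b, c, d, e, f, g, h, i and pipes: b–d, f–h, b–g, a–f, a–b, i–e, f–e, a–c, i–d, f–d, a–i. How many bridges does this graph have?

3

The edges on the cycle a-i-e-f-a are not bridges since each lies on that cycle.
But removing h–f disconnects h from f; removing g–b disconnects g from b; removing a–c disconnects a from c — these are bridges.
That makes 3 bridges.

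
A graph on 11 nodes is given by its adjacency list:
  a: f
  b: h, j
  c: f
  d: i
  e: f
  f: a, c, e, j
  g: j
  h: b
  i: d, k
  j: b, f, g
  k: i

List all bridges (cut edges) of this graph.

a-f, b-h, b-j, c-f, d-i, e-f, f-j, g-j, i-k

removing a-f disconnects a from f; removing j-b disconnects j from b; removing i-k disconnects i from k; removing h-b disconnects h from b — these are bridges.
In total 9 edges are bridges.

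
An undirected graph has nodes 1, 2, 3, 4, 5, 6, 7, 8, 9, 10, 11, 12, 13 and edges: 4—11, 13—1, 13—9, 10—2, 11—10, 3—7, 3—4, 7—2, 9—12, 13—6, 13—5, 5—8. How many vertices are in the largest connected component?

7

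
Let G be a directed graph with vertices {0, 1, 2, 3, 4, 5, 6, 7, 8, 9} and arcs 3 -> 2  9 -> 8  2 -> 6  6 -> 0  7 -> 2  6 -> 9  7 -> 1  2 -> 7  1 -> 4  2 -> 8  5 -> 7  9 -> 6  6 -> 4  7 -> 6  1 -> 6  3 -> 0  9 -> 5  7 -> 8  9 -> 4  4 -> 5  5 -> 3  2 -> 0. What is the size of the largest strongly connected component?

{1, 2, 3, 4, 5, 6, 7, 9} are all mutually reachable — one SCC of size 8.
{0} is an SCC by itself.
{8} is an SCC by itself.
The largest has 8 vertices.

8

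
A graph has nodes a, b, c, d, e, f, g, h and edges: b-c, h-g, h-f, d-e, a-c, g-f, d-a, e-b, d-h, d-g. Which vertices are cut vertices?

Removing d increases the component count from 1 to 2, so d is a cut vertex.
By contrast removing c leaves 1 component; it is not a cut vertex. No other vertex is a cut vertex either.

d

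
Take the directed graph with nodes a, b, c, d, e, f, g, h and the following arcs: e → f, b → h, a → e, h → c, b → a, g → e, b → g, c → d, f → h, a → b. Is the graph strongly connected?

No

There is no directed path from h to e, so the graph is not strongly connected.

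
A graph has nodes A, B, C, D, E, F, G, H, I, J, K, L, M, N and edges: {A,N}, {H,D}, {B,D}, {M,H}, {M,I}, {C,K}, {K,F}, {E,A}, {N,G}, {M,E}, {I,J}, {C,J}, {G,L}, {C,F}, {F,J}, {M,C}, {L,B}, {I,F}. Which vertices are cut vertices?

M

Removing M increases the component count from 1 to 2, so M is a cut vertex.
By contrast removing A leaves 1 component; it is not a cut vertex. No other vertex is a cut vertex either.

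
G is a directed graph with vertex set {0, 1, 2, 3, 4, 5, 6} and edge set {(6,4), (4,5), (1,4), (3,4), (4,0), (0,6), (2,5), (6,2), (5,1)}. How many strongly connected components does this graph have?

2

{0, 1, 2, 4, 5, 6} are all mutually reachable — one SCC of size 6.
{3} is an SCC by itself.
That gives 2 strongly connected components.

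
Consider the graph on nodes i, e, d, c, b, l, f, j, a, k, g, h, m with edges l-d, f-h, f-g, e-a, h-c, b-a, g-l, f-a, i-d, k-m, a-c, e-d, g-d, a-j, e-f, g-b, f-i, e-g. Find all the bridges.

a-j, k-m

The edges on the cycle e-f-h-c-a-e are not bridges since each lies on that cycle.
But removing a-j disconnects a from j; removing k-m disconnects k from m — these are bridges.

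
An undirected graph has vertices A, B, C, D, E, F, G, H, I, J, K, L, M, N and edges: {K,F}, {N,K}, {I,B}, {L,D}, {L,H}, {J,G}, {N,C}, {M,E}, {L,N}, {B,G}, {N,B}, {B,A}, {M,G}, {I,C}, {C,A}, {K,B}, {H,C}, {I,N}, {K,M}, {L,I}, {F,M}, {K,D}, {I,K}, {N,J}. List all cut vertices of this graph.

Removing M increases the component count from 1 to 2, so M is a cut vertex.
By contrast removing H leaves 1 component; it is not a cut vertex. No other vertex is a cut vertex either.

M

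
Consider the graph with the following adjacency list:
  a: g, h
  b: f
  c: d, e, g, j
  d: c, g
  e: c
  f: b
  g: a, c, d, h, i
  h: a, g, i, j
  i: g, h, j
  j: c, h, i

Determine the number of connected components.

Starting from b we can reach b, f. That is one component of size 2.
Starting from a we can reach a, c, d, e, g, h, i, j. That is one component of size 8.
Total: 2 components.

2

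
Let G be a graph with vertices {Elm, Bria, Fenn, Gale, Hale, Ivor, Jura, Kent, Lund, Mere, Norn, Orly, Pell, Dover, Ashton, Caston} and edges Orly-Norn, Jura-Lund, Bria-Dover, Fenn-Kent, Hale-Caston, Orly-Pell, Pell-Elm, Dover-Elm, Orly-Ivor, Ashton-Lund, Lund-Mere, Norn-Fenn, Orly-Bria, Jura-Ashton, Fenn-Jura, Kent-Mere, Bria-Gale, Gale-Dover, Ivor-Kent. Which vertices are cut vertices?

Orly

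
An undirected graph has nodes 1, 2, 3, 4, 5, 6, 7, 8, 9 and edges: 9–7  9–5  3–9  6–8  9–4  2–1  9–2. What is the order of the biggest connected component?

7

Starting from 6 we can reach 6, 8. That is one component of size 2.
Starting from 1 we can reach 1, 2, 3, 4, 5, 7, 9. That is one component of size 7.
The largest has 7 vertices.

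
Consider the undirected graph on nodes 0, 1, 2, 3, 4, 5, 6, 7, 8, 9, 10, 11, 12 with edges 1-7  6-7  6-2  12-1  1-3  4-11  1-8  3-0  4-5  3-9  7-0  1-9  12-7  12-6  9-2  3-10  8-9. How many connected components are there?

Starting from 4 we can reach 4, 5, 11. That is one component of size 3.
Starting from 0 we can reach 0, 1, 2, 3, 6, 7, 8, 9, 10, 12. That is one component of size 10.
Total: 2 components.

2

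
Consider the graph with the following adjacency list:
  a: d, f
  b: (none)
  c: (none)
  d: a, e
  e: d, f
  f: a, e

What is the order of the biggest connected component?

4

b is isolated — a component by itself.
c is isolated — a component by itself.
Starting from a we can reach a, d, e, f. That is one component of size 4.
The largest has 4 vertices.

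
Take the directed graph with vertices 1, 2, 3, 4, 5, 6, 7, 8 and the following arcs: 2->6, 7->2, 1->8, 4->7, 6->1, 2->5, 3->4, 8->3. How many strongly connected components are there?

{1, 2, 3, 4, 6, 7, 8} are all mutually reachable — one SCC of size 7.
{5} is an SCC by itself.
That gives 2 strongly connected components.

2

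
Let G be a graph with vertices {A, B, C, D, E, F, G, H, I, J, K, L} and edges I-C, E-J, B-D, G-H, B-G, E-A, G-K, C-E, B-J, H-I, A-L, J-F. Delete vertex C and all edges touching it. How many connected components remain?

With C gone, the remaining components are: {A, B, D, E, F, G, H, I, J, K, L}.
That is 1 component.

1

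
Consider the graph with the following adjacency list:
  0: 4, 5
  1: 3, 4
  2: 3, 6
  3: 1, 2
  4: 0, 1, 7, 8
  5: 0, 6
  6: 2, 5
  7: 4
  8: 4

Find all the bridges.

The edges on the cycle 3-1-4-0-5-6-2-3 are not bridges since each lies on that cycle.
But removing 8-4 disconnects 8 from 4; removing 4-7 disconnects 4 from 7 — these are bridges.

4-7, 4-8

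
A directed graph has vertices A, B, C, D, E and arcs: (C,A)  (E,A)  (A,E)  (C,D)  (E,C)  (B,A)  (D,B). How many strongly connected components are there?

{A, B, C, D, E} are all mutually reachable — one SCC of size 5.
That gives 1 strongly connected component.

1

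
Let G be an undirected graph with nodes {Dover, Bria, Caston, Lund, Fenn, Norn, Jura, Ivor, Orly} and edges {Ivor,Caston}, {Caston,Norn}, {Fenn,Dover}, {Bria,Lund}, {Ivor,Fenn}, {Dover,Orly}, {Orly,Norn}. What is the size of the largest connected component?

6

Jura is isolated — a component by itself.
Starting from Bria we can reach Bria, Lund. That is one component of size 2.
Starting from Fenn we can reach Fenn, Ivor, Norn, Orly, Dover, Caston. That is one component of size 6.
The largest has 6 vertices.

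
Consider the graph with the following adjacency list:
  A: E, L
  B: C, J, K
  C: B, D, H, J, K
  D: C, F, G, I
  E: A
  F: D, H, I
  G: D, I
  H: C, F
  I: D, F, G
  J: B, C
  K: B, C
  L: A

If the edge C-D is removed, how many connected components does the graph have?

C and D are still connected via C-H-F-D, so the component count stays at 2.

2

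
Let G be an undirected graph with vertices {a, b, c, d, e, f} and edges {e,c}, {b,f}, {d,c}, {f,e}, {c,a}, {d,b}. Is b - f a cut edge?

After removing b - f, the path b-d-c-e-f still connects them, so the edge is not a bridge.

No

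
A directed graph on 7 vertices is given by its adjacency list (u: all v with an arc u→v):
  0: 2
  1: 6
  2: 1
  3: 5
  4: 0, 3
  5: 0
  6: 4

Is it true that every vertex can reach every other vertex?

From 0 we can reach every vertex (0, 1, 2, 3, 4, 5, 6), and every vertex can reach 0 (0, 1, 2, 3, 4, 5, 6). So the whole graph is one strongly connected component.

Yes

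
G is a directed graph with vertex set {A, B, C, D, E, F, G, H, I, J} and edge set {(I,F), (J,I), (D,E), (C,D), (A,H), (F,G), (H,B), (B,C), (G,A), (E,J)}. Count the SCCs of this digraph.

{A, B, C, D, E, F, G, H, I, J} are all mutually reachable — one SCC of size 10.
That gives 1 strongly connected component.

1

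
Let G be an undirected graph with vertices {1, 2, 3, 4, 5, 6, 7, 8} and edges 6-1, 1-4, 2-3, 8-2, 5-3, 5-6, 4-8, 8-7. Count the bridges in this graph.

The edges on the cycle 5-6-1-4-8-2-3-5 are not bridges since each lies on that cycle.
But removing 8-7 disconnects 8 from 7 — this is a bridge.

1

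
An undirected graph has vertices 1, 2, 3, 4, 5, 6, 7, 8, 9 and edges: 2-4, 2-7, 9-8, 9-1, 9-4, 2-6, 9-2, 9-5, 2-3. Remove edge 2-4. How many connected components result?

1

2 and 4 are still connected via 2-9-4, so the component count stays at 1.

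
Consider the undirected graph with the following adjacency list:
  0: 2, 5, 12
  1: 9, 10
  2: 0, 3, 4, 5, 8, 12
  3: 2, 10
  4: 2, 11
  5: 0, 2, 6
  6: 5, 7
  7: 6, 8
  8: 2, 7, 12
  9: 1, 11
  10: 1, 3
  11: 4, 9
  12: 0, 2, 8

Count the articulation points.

1

Removing 2 increases the component count from 1 to 2, so 2 is a cut vertex.
By contrast removing 9 leaves 1 component; it is not a cut vertex. No other vertex is a cut vertex either.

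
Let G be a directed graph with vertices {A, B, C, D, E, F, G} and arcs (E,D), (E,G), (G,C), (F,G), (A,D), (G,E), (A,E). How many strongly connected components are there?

6

{E, G} are all mutually reachable — one SCC of size 2.
{F} is an SCC by itself.
{D} is an SCC by itself.
{B} is an SCC by itself.
{C} is an SCC by itself.
(and 1 more singleton SCC)
That gives 6 strongly connected components.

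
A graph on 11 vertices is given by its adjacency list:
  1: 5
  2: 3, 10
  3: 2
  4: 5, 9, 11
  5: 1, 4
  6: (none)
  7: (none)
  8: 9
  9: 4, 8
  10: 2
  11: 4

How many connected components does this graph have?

6 is isolated — a component by itself.
7 is isolated — a component by itself.
Starting from 2 we can reach 2, 3, 10. That is one component of size 3.
Starting from 1 we can reach 1, 4, 5, 8, 9, 11. That is one component of size 6.
Total: 4 components.

4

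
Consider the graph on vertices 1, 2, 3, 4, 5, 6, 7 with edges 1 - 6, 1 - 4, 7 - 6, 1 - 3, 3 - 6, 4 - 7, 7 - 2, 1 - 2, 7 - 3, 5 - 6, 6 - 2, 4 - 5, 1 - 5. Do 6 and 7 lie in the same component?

From 6 we can reach 1, 2, 3, 4, 5, 6, 7, which includes 7.

Yes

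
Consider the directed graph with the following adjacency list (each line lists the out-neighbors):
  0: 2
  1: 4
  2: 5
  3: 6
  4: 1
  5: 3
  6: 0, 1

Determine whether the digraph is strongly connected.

There is no directed path from 1 to 6, so the graph is not strongly connected.

No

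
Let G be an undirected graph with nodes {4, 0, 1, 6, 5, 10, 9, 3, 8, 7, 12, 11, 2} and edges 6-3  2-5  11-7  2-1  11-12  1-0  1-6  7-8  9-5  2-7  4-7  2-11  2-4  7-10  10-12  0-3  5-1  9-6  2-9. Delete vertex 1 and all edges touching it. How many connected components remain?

With 1 gone, the remaining components are: {0, 2, 3, 4, 5, 6, 7, 8, 9, 10, 11, 12}.
That is 1 component.

1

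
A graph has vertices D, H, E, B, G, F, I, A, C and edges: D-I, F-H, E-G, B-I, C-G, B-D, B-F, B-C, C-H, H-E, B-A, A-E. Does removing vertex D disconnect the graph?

No

Deleting D leaves 1 component (was 1) (its neighbors B, I remain connected to each other), so D is not a cut vertex.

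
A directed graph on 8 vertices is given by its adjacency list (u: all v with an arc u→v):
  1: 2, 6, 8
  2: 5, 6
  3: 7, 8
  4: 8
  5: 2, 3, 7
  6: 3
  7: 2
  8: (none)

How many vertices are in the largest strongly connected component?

{2, 3, 5, 6, 7} are all mutually reachable — one SCC of size 5.
{8} is an SCC by itself.
{4} is an SCC by itself.
{1} is an SCC by itself.
The largest has 5 vertices.

5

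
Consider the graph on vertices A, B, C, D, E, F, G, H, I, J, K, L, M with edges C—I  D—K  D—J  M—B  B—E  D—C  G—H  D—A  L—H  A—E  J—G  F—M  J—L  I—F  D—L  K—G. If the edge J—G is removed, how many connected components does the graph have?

J and G are still connected via J-D-K-G, so the component count stays at 1.

1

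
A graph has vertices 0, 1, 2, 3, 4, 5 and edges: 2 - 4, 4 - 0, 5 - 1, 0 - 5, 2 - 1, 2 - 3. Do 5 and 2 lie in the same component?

From 5 we can reach 0, 1, 2, 3, 4, 5, which includes 2.

Yes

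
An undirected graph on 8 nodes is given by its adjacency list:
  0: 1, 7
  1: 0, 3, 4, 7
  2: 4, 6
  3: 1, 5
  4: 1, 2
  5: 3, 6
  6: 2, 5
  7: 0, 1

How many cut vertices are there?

1

Removing 1 increases the component count from 1 to 2, so 1 is a cut vertex.
By contrast removing 3 leaves 1 component; it is not a cut vertex. No other vertex is a cut vertex either.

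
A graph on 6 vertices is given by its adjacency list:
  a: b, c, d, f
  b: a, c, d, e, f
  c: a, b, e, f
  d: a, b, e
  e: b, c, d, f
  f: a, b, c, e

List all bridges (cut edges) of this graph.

none

The edges on the cycle b-c-a-b are not bridges since each lies on that cycle.
Every edge lies on some cycle, so there are no bridges.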